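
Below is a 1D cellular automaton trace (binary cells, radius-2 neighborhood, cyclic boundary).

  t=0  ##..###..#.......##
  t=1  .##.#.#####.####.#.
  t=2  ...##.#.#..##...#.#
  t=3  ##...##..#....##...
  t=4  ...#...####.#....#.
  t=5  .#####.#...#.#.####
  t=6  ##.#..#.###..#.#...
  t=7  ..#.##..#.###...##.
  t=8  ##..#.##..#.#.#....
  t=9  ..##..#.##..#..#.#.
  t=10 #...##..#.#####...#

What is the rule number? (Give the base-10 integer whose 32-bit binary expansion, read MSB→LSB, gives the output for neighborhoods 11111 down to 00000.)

2665874327

  [31] ##### => #  t=1,i=8
  [30] ####. => .  t=0,i=0
  [29] ###.# => .  t=1,i=10
  [28] ###.. => #  t=0,i=1
  [27] ##.## => #  t=1,i=11
  [26] ##.#. => #  t=1,i=3
  [25] ##..# => #  t=0,i=2
  [24] ##... => .  t=2,i=13
  [23] #.### => #  t=1,i=6
  [22] #.##. => #  t=7,i=4
  [21] #.#.# => #  t=1,i=4
  [20] #.#.. => .  t=1,i=17
  [19] #..## => .  t=0,i=3
  [18] #..#. => #  t=0,i=8
  [17] #...# => #  t=2,i=1
  [16] #.... => .  t=0,i=11
  [15] .#### => .  t=0,i=18
  [14] .###. => .  t=0,i=5
  [13] .##.# => .  t=1,i=2
  [12] .##.. => .  t=2,i=12
  [11] .#.## => .  t=1,i=5
  [10] .#.#. => .  t=2,i=7
  [9] .#..# => #  t=1,i=18
  [8] .#... => #  t=0,i=10
  [7] ..### => #  t=0,i=4
  [6] ..##. => .  t=1,i=1
  [5] ..#.# => .  t=2,i=16
  [4] ..#.. => #  t=0,i=9
  [3] ...## => .  t=0,i=16
  [2] ...#. => #  t=2,i=15
  [1] ....# => #  t=0,i=15
  [0] ..... => #  t=0,i=12
  bits 10011110111001100000001110010111 = 2665874327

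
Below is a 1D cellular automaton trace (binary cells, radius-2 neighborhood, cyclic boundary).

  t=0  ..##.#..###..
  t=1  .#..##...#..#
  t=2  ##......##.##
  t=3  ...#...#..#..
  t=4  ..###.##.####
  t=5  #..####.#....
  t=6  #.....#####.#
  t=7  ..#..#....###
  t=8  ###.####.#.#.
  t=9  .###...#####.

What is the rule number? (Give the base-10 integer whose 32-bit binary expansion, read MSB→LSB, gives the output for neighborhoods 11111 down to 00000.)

779437372

  ##### -> .   bit 31 = 0  t=6,i=8
  ####. -> .   bit 30 = 0  t=2,i=0
  ###.# -> #   bit 29 = 1  t=4,i=4
  ###.. -> .   bit 28 = 0  t=0,i=10
  ##.## -> #   bit 27 = 1  t=2,i=10
  ##.#. -> #   bit 26 = 1  t=0,i=4
  ##..# -> #   bit 25 = 1  t=4,i=0
  ##... -> .   bit 24 = 0  t=0,i=11
  #.### -> .   bit 23 = 0  t=2,i=11
  #.##. -> #   bit 22 = 1  t=4,i=6
  #.#.# -> #   bit 21 = 1  t=8,i=9
  #.#.. -> #   bit 20 = 1  t=0,i=5
  #..## -> .   bit 19 = 0  t=0,i=7
  #..#. -> #   bit 18 = 1  t=1,i=11
  #...# -> .   bit 17 = 0  t=1,i=7
  #.... -> #   bit 16 = 1  t=0,i=12
  .#### -> .   bit 15 = 0  t=2,i=12
  .###. -> #   bit 14 = 1  t=0,i=9
  .##.# -> .   bit 13 = 0  t=0,i=3
  .##.. -> .   bit 12 = 0  t=1,i=5
  .#.## -> .   bit 11 = 0  t=8,i=12
  .#.#. -> #   bit 10 = 1  t=1,i=0
  .#..# -> .   bit 9 = 0  t=0,i=6
  .#... -> #   bit 8 = 1  t=3,i=4
  ..### -> .   bit 7 = 0  t=0,i=8
  ..##. -> .   bit 6 = 0  t=0,i=2
  ..#.# -> #   bit 5 = 1  t=1,i=12
  ..#.. -> #   bit 4 = 1  t=1,i=9
  ...## -> #   bit 3 = 1  t=0,i=1
  ...#. -> #   bit 2 = 1  t=1,i=8
  ....# -> .   bit 1 = 0  t=0,i=0
  ..... -> .   bit 0 = 0  t=2,i=4
  bits 00101110011101010100010100111100 = 779437372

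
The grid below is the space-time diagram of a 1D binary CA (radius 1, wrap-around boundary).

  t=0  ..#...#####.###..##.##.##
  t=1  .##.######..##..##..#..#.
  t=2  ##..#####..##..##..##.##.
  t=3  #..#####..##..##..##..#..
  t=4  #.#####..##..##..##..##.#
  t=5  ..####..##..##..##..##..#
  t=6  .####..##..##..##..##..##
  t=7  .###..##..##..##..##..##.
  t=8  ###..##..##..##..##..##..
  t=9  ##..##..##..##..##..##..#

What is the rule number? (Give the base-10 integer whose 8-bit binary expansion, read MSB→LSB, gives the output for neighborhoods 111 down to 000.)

143

  ### -> #   bit 7 = 1  t=0,i=7
  ##. -> .   bit 6 = 0  t=0,i=10
  #.# -> .   bit 5 = 0  t=0,i=11
  #.. -> .   bit 4 = 0  t=0,i=0
  .## -> #   bit 3 = 1  t=0,i=6
  .#. -> #   bit 2 = 1  t=0,i=2
  ..# -> #   bit 1 = 1  t=0,i=1
  ... -> #   bit 0 = 1  t=0,i=4
  bits 10001111 = 143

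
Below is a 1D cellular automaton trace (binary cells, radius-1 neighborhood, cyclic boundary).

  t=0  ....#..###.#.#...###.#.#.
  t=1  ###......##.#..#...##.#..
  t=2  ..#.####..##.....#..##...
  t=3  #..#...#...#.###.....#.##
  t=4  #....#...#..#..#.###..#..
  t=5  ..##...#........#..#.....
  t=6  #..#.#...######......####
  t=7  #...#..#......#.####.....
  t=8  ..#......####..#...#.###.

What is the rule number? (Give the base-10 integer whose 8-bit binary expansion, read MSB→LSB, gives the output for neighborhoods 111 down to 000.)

97

  ### -> .   bit 7 = 0  t=0,i=8
  ##. -> #   bit 6 = 1  t=0,i=9
  #.# -> #   bit 5 = 1  t=0,i=10
  #.. -> .   bit 4 = 0  t=0,i=5
  .## -> .   bit 3 = 0  t=0,i=7
  .#. -> .   bit 2 = 0  t=0,i=4
  ..# -> .   bit 1 = 0  t=0,i=3
  ... -> #   bit 0 = 1  t=0,i=0
  bits 01100001 = 97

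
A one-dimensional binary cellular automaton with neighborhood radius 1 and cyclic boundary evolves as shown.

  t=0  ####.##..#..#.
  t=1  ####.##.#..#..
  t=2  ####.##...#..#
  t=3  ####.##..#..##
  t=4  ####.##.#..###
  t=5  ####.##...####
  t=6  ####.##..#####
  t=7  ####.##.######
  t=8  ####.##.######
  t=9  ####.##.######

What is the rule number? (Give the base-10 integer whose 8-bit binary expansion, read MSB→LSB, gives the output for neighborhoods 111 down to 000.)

202

  ###|#  b7=1 t=0,i=1
  ##.|#  b6=1 t=0,i=3
  #.#|.  b5=0 t=0,i=4
  #..|.  b4=0 t=0,i=7
  .##|#  b3=1 t=0,i=0
  .#.|.  b2=0 t=0,i=9
  ..#|#  b1=1 t=0,i=8
  ...|.  b0=0 t=2,i=8
  bits 11001010 = 202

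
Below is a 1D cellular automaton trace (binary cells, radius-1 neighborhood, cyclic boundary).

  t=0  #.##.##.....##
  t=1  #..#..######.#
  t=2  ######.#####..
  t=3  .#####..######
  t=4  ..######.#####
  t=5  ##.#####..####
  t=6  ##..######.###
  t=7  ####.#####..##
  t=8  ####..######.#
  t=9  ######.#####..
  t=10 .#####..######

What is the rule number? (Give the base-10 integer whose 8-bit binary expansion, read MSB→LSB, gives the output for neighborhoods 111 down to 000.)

215

  ###|#  b7=1 t=0,i=13
  ##.|#  b6=1 t=0,i=0
  #.#|.  b5=0 t=0,i=1
  #..|#  b4=1 t=0,i=7
  .##|.  b3=0 t=0,i=2
  .#.|#  b2=1 t=1,i=3
  ..#|#  b1=1 t=0,i=11
  ...|#  b0=1 t=0,i=8
  bits 11010111 = 215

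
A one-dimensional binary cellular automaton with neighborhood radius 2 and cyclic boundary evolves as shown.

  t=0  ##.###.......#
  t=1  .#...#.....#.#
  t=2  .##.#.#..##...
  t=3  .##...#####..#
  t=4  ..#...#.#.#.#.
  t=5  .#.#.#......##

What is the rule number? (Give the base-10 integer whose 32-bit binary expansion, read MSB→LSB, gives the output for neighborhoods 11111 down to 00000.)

  #####|#  b31=1 t=3,i=8
  ####.|.  b30=0 t=3,i=9
  ###.#|#  b29=1 t=0,i=1
  ###..|#  b28=1 t=0,i=5
  ##.##|.  b27=0 t=0,i=2
  ##.#.|.  b26=0 t=2,i=3
  ##..#|.  b25=0 t=3,i=11
  ##...|.  b24=0 t=0,i=6
  #.###|.  b23=0 t=0,i=3
  #.##.|.  b22=0 t=3,i=1
  #.#.#|.  b21=0 t=1,i=13
  #.#..|#  b20=1 t=1,i=1
  #..##|#  b19=1 t=2,i=8
  #..#.|#  b18=1 t=3,i=12
  #...#|.  b17=0 t=1,i=3
  #....|.  b16=0 t=0,i=7
  .####|.  b15=0 t=3,i=7
  .###.|.  b14=0 t=0,i=0
  .##.#|#  b13=1 t=2,i=2
  .##..|#  b12=1 t=2,i=10
  .#.##|.  b11=0 t=3,i=0
  .#.#.|.  b10=0 t=1,i=0
  .#..#|#  b9=1 t=2,i=7
  .#...|#  b8=1 t=1,i=2
  ..###|#  b7=1 t=0,i=13
  ..##.|#  b6=1 t=2,i=1
  ..#.#|.  b5=0 t=1,i=11
  ..#..|.  b4=0 t=1,i=5
  ...##|.  b3=0 t=0,i=12
  ...#.|#  b2=1 t=1,i=4
  ....#|#  b1=1 t=0,i=11
  .....|.  b0=0 t=0,i=8
  bits 10110000000111000011001111000110 = 2954638278

2954638278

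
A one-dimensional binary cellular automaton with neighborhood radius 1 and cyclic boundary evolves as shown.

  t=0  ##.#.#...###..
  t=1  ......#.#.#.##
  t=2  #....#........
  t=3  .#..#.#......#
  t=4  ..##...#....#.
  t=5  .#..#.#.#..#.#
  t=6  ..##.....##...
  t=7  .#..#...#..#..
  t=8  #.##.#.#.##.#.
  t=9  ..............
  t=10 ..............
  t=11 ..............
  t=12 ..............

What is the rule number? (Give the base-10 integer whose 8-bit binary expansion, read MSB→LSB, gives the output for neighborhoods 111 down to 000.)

146

  ### -> #   bit 7 = 1  t=0,i=10
  ##. -> .   bit 6 = 0  t=0,i=1
  #.# -> .   bit 5 = 0  t=0,i=2
  #.. -> #   bit 4 = 1  t=0,i=6
  .## -> .   bit 3 = 0  t=0,i=0
  .#. -> .   bit 2 = 0  t=0,i=3
  ..# -> #   bit 1 = 1  t=0,i=8
  ... -> .   bit 0 = 0  t=0,i=7
  bits 10010010 = 146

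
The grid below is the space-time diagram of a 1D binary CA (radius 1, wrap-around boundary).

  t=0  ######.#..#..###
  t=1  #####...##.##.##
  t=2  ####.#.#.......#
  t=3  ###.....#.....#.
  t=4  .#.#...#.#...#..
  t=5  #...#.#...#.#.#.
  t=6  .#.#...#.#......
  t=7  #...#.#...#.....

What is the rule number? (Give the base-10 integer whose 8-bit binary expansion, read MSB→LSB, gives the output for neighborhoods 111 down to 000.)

  ### -> #   bit 7 = 1  t=0,i=0
  ##. -> .   bit 6 = 0  t=0,i=5
  #.# -> .   bit 5 = 0  t=0,i=6
  #.. -> #   bit 4 = 1  t=0,i=8
  .## -> .   bit 3 = 0  t=0,i=13
  .#. -> .   bit 2 = 0  t=0,i=7
  ..# -> #   bit 1 = 1  t=0,i=9
  ... -> .   bit 0 = 0  t=1,i=6
  bits 10010010 = 146

146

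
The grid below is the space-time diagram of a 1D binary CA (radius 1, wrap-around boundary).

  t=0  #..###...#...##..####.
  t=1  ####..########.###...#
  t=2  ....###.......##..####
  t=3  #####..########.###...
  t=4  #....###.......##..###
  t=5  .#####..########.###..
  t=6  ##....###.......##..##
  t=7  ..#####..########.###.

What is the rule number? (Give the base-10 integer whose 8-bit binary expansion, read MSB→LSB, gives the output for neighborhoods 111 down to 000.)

63

  ###|.  b7=0 t=0,i=4
  ##.|.  b6=0 t=0,i=5
  #.#|#  b5=1 t=0,i=21
  #..|#  b4=1 t=0,i=1
  .##|#  b3=1 t=0,i=3
  .#.|#  b2=1 t=0,i=0
  ..#|#  b1=1 t=0,i=2
  ...|#  b0=1 t=0,i=7
  bits 00111111 = 63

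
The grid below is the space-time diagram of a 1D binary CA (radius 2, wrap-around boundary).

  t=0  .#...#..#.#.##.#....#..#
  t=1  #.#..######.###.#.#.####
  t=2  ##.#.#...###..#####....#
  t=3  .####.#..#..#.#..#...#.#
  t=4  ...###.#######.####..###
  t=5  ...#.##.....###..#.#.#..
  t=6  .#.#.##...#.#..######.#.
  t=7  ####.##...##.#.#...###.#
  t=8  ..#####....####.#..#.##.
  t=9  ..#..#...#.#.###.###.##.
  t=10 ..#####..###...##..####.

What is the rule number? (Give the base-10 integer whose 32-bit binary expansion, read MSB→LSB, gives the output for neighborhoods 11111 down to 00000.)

  ##### -> .   bit 31 = 0  t=1,i=7
  ####. -> #   bit 30 = 1  t=1,i=9
  ###.# -> #   bit 29 = 1  t=1,i=0
  ###.. -> .   bit 28 = 0  t=2,i=11
  ##.## -> #   bit 27 = 1  t=1,i=11
  ##.#. -> #   bit 26 = 1  t=0,i=14
  ##..# -> #   bit 25 = 1  t=2,i=12
  ##... -> .   bit 24 = 0  t=2,i=19
  #.### -> .   bit 23 = 0  t=1,i=12
  #.##. -> #   bit 22 = 1  t=0,i=12
  #.#.# -> #   bit 21 = 1  t=0,i=10
  #.#.. -> .   bit 20 = 0  t=0,i=1
  #..## -> .   bit 19 = 0  t=1,i=4
  #..#. -> #   bit 18 = 1  t=0,i=7
  #...# -> .   bit 17 = 0  t=0,i=3
  #.... -> .   bit 16 = 0  t=0,i=17
  .#### -> .   bit 15 = 0  t=1,i=6
  .###. -> .   bit 14 = 0  t=1,i=13
  .##.# -> #   bit 13 = 1  t=0,i=13
  .##.. -> #   bit 12 = 1  t=5,i=6
  .#.## -> .   bit 11 = 0  t=0,i=11
  .#.#. -> #   bit 10 = 1  t=0,i=0
  .#..# -> #   bit 9 = 1  t=0,i=6
  .#... -> #   bit 8 = 1  t=0,i=2
  ..### -> #   bit 7 = 1  t=1,i=5
  ..##. -> .   bit 6 = 0  t=7,i=10
  ..#.# -> #   bit 5 = 1  t=0,i=8
  ..#.. -> #   bit 4 = 1  t=0,i=5
  ...## -> .   bit 3 = 0  t=2,i=8
  ...#. -> .   bit 2 = 0  t=0,i=4
  ....# -> #   bit 1 = 1  t=0,i=18
  ..... -> .   bit 0 = 0  t=5,i=0
  bits 01101110011001000011011110110010 = 1852061618

1852061618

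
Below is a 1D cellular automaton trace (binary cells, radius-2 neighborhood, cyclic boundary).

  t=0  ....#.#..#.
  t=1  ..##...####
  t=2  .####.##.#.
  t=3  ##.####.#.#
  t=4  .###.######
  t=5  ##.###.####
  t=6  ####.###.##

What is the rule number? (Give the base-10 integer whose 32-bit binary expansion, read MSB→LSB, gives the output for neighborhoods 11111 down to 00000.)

  ##### -> #   bit 31 = 1  t=4,i=7
  ####. -> #   bit 30 = 1  t=1,i=9
  ###.# -> #   bit 29 = 1  t=2,i=4
  ###.. -> .   bit 28 = 0  t=1,i=10
  ##.## -> #   bit 27 = 1  t=2,i=5
  ##.#. -> #   bit 26 = 1  t=2,i=8
  ##..# -> .   bit 25 = 0  t=1,i=0
  ##... -> #   bit 24 = 1  t=1,i=4
  #.### -> #   bit 23 = 1  t=3,i=3
  #.##. -> #   bit 22 = 1  t=2,i=6
  #.#.# -> #   bit 21 = 1  t=3,i=8
  #.#.. -> .   bit 20 = 0  t=0,i=6
  #..## -> #   bit 19 = 1  t=1,i=1
  #..#. -> #   bit 18 = 1  t=0,i=8
  #...# -> .   bit 17 = 0  t=1,i=5
  #.... -> .   bit 16 = 0  t=0,i=0
  .#### -> .   bit 15 = 0  t=1,i=8
  .###. -> .   bit 14 = 0  t=3,i=0
  .##.# -> .   bit 13 = 0  t=2,i=7
  .##.. -> #   bit 12 = 1  t=1,i=3
  .#.## -> #   bit 11 = 1  t=3,i=9
  .#.#. -> .   bit 10 = 0  t=0,i=5
  .#..# -> #   bit 9 = 1  t=0,i=7
  .#... -> #   bit 8 = 1  t=0,i=10
  ..### -> #   bit 7 = 1  t=1,i=7
  ..##. -> #   bit 6 = 1  t=1,i=2
  ..#.# -> .   bit 5 = 0  t=0,i=4
  ..#.. -> #   bit 4 = 1  t=0,i=9
  ...## -> #   bit 3 = 1  t=1,i=6
  ...#. -> #   bit 2 = 1  t=0,i=3
  ....# -> #   bit 1 = 1  t=0,i=2
  ..... -> .   bit 0 = 0  t=0,i=1
  bits 11101101111011000001101111011110 = 3991673822

3991673822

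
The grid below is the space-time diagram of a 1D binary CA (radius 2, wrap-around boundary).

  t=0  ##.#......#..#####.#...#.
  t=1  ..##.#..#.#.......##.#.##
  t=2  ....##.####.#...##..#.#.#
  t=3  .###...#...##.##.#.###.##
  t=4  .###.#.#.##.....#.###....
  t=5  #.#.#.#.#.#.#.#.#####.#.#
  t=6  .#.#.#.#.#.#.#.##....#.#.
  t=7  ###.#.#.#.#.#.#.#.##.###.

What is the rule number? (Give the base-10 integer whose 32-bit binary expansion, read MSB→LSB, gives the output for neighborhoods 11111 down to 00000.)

  ##### -> .   bit 31 = 0  t=0,i=15
  ####. -> .   bit 30 = 0  t=0,i=16
  ###.# -> .   bit 29 = 0  t=0,i=17
  ###.. -> #   bit 28 = 1  t=3,i=3
  ##.## -> .   bit 27 = 0  t=2,i=6
  ##.#. -> #   bit 26 = 1  t=0,i=2
  ##..# -> .   bit 25 = 0  t=1,i=0
  ##... -> .   bit 24 = 0  t=3,i=4
  #.### -> #   bit 23 = 1  t=2,i=7
  #.##. -> .   bit 22 = 0  t=0,i=0
  #.#.# -> .   bit 21 = 0  t=1,i=21
  #.#.. -> #   bit 20 = 1  t=0,i=3
  #..## -> .   bit 19 = 0  t=0,i=12
  #..#. -> #   bit 18 = 1  t=1,i=7
  #...# -> #   bit 17 = 1  t=0,i=21
  #.... -> #   bit 16 = 1  t=0,i=5
  .#### -> .   bit 15 = 0  t=0,i=14
  .###. -> #   bit 14 = 1  t=3,i=2
  .##.# -> .   bit 13 = 0  t=0,i=1
  .##.. -> #   bit 12 = 1  t=1,i=24
  .#.## -> #   bit 11 = 1  t=0,i=24
  .#.#. -> #   bit 10 = 1  t=1,i=9
  .#..# -> .   bit 9 = 0  t=0,i=11
  .#... -> .   bit 8 = 0  t=0,i=4
  ..### -> .   bit 7 = 0  t=0,i=13
  ..##. -> .   bit 6 = 0  t=1,i=2
  ..#.# -> #   bit 5 = 1  t=0,i=23
  ..#.. -> #   bit 4 = 1  t=0,i=10
  ...## -> #   bit 3 = 1  t=1,i=17
  ...#. -> .   bit 2 = 0  t=0,i=9
  ....# -> #   bit 1 = 1  t=0,i=8
  ..... -> .   bit 0 = 0  t=0,i=6
  bits 00010100100101110101110000111010 = 345463866

345463866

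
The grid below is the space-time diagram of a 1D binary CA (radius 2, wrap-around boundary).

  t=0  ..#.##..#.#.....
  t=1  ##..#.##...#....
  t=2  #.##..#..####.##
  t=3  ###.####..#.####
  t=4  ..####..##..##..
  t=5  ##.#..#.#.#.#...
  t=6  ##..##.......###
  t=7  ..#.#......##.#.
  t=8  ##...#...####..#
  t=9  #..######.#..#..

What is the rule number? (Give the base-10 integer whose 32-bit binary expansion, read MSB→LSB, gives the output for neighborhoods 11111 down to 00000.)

  [31] ##### => .  t=3,i=0
  [30] ####. => .  t=2,i=11
  [29] ###.# => #  t=2,i=0
  [28] ###.. => .  t=3,i=7
  [27] ##.## => #  t=2,i=1
  [26] ##.#. => .  t=5,i=2
  [25] ##..# => #  t=0,i=6
  [24] ##... => .  t=1,i=8
  [23] #.### => #  t=2,i=14
  [22] #.##. => #  t=0,i=4
  [21] #.#.# => .  t=5,i=8
  [20] #.#.. => .  t=0,i=10
  [19] #..## => .  t=2,i=8
  [18] #..#. => #  t=0,i=7
  [17] #...# => #  t=1,i=9
  [16] #.... => .  t=0,i=12
  [15] .#### => #  t=2,i=10
  [14] .###. => #  t=2,i=15
  [13] .##.# => #  t=5,i=1
  [12] .##.. => .  t=0,i=5
  [11] .#.## => .  t=0,i=3
  [10] .#.#. => .  t=0,i=9
  [9] .#..# => #  t=2,i=7
  [8] .#... => #  t=0,i=11
  [7] ..### => .  t=2,i=9
  [6] ..##. => #  t=1,i=0
  [5] ..#.# => .  t=0,i=2
  [4] ..#.. => #  t=1,i=11
  [3] ...## => #  t=1,i=15
  [2] ...#. => #  t=0,i=1
  [1] ....# => #  t=0,i=0
  [0] ..... => .  t=0,i=13
  bits 00101010110001101110001101011110 = 717677406

717677406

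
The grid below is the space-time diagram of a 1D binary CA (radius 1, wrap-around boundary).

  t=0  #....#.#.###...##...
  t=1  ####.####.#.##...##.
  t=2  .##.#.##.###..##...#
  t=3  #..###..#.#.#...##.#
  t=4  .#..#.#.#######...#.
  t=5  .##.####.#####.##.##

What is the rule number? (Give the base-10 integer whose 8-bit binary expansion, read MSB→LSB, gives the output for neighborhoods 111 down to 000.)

  [7] ### => #  t=0,i=10
  [6] ##. => .  t=0,i=11
  [5] #.# => #  t=0,i=6
  [4] #.. => #  t=0,i=1
  [3] .## => .  t=0,i=9
  [2] .#. => #  t=0,i=0
  [1] ..# => .  t=0,i=4
  [0] ... => #  t=0,i=2
  bits 10110101 = 181

181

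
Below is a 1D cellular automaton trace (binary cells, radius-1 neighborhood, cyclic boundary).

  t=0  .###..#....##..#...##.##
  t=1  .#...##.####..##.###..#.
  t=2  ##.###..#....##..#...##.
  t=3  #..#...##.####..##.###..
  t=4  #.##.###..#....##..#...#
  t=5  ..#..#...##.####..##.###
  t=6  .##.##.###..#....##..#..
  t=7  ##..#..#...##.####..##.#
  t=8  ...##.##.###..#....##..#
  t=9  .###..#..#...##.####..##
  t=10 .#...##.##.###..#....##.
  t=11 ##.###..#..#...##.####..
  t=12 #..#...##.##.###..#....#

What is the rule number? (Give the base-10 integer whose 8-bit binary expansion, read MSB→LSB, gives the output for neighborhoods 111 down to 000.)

15

  ### -> .   bit 7 = 0  t=0,i=2
  ##. -> .   bit 6 = 0  t=0,i=3
  #.# -> .   bit 5 = 0  t=0,i=0
  #.. -> .   bit 4 = 0  t=0,i=4
  .## -> #   bit 3 = 1  t=0,i=1
  .#. -> #   bit 2 = 1  t=0,i=6
  ..# -> #   bit 1 = 1  t=0,i=5
  ... -> #   bit 0 = 1  t=0,i=8
  bits 00001111 = 15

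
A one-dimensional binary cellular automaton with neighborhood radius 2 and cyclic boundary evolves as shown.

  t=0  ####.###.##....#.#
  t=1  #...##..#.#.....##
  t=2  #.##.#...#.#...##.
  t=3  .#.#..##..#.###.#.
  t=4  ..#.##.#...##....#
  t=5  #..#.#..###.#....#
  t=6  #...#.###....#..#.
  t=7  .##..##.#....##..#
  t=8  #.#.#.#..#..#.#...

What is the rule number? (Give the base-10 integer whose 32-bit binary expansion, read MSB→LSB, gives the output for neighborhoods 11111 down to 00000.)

411746200

  #####|.  b31=0 t=0,i=1
  ####.|.  b30=0 t=0,i=2
  ###.#|.  b29=0 t=0,i=3
  ###..|#  b28=1 t=1,i=0
  ##.##|#  b27=1 t=0,i=4
  ##.#.|.  b26=0 t=2,i=4
  ##..#|.  b25=0 t=1,i=6
  ##...|.  b24=0 t=0,i=11
  #.###|#  b23=1 t=0,i=5
  #.##.|.  b22=0 t=0,i=9
  #.#.#|.  b21=0 t=2,i=0
  #.#..|.  b20=0 t=1,i=10
  #..##|#  b19=1 t=3,i=5
  #..#.|.  b18=0 t=1,i=7
  #...#|#  b17=1 t=1,i=2
  #....|.  b16=0 t=0,i=12
  .####|#  b15=1 t=0,i=0
  .###.|.  b14=0 t=0,i=6
  .##.#|#  b13=1 t=2,i=3
  .##..|#  b12=1 t=0,i=10
  .#.##|#  b11=1 t=0,i=16
  .#.#.|#  b10=1 t=1,i=9
  .#..#|#  b9=1 t=3,i=4
  .#...|#  b8=1 t=1,i=11
  ..###|#  b7=1 t=1,i=16
  ..##.|.  b6=0 t=1,i=4
  ..#.#|.  b5=0 t=0,i=15
  ..#..|#  b4=1 t=4,i=17
  ...##|#  b3=1 t=1,i=3
  ...#.|.  b2=0 t=0,i=14
  ....#|.  b1=0 t=0,i=13
  .....|.  b0=0 t=1,i=13
  bits 00011000100010101011111110011000 = 411746200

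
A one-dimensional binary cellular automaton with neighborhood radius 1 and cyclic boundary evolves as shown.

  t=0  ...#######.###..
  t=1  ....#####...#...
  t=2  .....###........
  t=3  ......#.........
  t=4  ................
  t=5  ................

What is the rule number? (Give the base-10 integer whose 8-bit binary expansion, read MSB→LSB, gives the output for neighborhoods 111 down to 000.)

  nb ###: next=#  (t=0,i=4, bit7=1)
  nb ##.: next=.  (t=0,i=9, bit6=0)
  nb #.#: next=.  (t=0,i=10, bit5=0)
  nb #..: next=.  (t=0,i=14, bit4=0)
  nb .##: next=.  (t=0,i=3, bit3=0)
  nb .#.: next=.  (t=1,i=12, bit2=0)
  nb ..#: next=.  (t=0,i=2, bit1=0)
  nb ...: next=.  (t=0,i=0, bit0=0)
  bits 10000000 = 128

128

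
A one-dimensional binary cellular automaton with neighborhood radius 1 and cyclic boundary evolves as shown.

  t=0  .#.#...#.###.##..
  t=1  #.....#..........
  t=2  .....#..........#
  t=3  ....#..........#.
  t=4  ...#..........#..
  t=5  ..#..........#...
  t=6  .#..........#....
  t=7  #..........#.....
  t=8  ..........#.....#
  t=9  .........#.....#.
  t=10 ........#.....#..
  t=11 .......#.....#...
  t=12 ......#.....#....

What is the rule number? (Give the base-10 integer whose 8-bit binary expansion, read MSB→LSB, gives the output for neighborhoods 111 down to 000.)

  ### -> .   bit 7 = 0  t=0,i=10
  ##. -> .   bit 6 = 0  t=0,i=11
  #.# -> .   bit 5 = 0  t=0,i=2
  #.. -> .   bit 4 = 0  t=0,i=4
  .## -> .   bit 3 = 0  t=0,i=9
  .#. -> .   bit 2 = 0  t=0,i=1
  ..# -> #   bit 1 = 1  t=0,i=0
  ... -> .   bit 0 = 0  t=0,i=5
  bits 00000010 = 2

2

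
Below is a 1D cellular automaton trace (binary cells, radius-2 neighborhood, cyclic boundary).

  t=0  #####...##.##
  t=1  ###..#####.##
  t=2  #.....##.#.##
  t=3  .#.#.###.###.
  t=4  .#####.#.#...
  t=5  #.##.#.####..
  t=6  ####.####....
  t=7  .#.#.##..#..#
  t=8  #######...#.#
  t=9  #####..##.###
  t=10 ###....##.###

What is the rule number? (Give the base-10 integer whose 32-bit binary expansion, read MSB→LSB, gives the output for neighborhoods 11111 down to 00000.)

2717040489

  [31] ##### => #  t=0,i=0
  [30] ####. => .  t=0,i=3
  [29] ###.# => #  t=1,i=9
  [28] ###.. => .  t=0,i=4
  [27] ##.## => .  t=0,i=10
  [26] ##.#. => .  t=2,i=8
  [25] ##..# => .  t=1,i=3
  [24] ##... => #  t=0,i=5
  [23] #.### => #  t=0,i=11
  [22] #.##. => #  t=5,i=2
  [21] #.#.# => #  t=2,i=9
  [20] #.#.. => #  t=4,i=9
  [19] #..## => .  t=1,i=4
  [18] #..#. => .  t=3,i=0
  [17] #...# => #  t=0,i=6
  [16] #.... => .  t=2,i=2
  [15] .#### => #  t=0,i=12
  [14] .###. => .  t=2,i=12
  [13] .##.# => #  t=0,i=9
  [12] .##.. => #  t=7,i=6
  [11] .#.## => #  t=2,i=10
  [10] .#.#. => #  t=3,i=2
  [9] .#..# => #  t=7,i=10
  [8] .#... => #  t=4,i=10
  [7] ..### => .  t=1,i=5
  [6] ..##. => #  t=0,i=8
  [5] ..#.# => #  t=3,i=1
  [4] ..#.. => .  t=7,i=9
  [3] ...## => #  t=0,i=7
  [2] ...#. => .  t=8,i=9
  [1] ....# => .  t=2,i=4
  [0] ..... => #  t=2,i=3
  bits 10100001111100101011111101101001 = 2717040489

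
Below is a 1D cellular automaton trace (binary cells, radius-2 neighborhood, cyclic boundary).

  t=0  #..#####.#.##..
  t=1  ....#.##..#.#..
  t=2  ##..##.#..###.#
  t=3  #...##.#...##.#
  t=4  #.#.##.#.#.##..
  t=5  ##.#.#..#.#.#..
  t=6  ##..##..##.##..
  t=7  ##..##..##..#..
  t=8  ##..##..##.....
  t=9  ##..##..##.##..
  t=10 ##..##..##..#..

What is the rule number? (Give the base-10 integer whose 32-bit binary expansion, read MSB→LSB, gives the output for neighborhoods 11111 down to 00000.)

1620311137

  #####|.  b31=0 t=0,i=5
  ####.|#  b30=1 t=0,i=6
  ###.#|#  b29=1 t=0,i=7
  ###..|.  b28=0 t=2,i=1
  ##.##|.  b27=0 t=2,i=13
  ##.#.|.  b26=0 t=0,i=8
  ##..#|.  b25=0 t=0,i=13
  ##...|.  b24=0 t=3,i=1
  #.###|#  b23=1 t=2,i=14
  #.##.|.  b22=0 t=0,i=11
  #.#.#|.  b21=0 t=0,i=9
  #.#..|#  b20=1 t=1,i=12
  #..##|.  b19=0 t=0,i=2
  #..#.|.  b18=0 t=0,i=14
  #...#|#  b17=1 t=3,i=2
  #....|#  b16=1 t=1,i=14
  .####|#  b15=1 t=0,i=4
  .###.|#  b14=1 t=2,i=0
  .##.#|#  b13=1 t=2,i=5
  .##..|#  b12=1 t=0,i=12
  .#.##|#  b11=1 t=0,i=10
  .#.#.|#  b10=1 t=1,i=11
  .#..#|.  b9=0 t=0,i=1
  .#...|.  b8=0 t=1,i=13
  ..###|.  b7=0 t=0,i=3
  ..##.|#  b6=1 t=2,i=4
  ..#.#|#  b5=1 t=1,i=4
  ..#..|.  b4=0 t=0,i=0
  ...##|.  b3=0 t=3,i=3
  ...#.|.  b2=0 t=1,i=3
  ....#|.  b1=0 t=1,i=2
  .....|#  b0=1 t=1,i=0
  bits 01100000100100111111110001100001 = 1620311137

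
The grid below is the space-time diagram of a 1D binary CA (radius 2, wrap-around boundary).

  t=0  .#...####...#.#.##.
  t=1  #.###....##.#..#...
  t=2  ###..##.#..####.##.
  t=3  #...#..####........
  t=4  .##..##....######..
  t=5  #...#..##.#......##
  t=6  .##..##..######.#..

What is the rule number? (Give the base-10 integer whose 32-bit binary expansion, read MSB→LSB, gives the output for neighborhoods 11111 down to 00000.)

94309161

  [31] ##### => .  t=4,i=13
  [30] ####. => .  t=0,i=7
  [29] ###.# => .  t=2,i=14
  [28] ###.. => .  t=0,i=8
  [27] ##.## => .  t=2,i=15
  [26] ##.#. => #  t=1,i=11
  [25] ##..# => .  t=0,i=18
  [24] ##... => #  t=0,i=9
  [23] #.### => #  t=1,i=2
  [22] #.##. => .  t=0,i=16
  [21] #.#.# => .  t=0,i=14
  [20] #.#.. => #  t=1,i=12
  [19] #..## => #  t=2,i=4
  [18] #..#. => #  t=0,i=0
  [17] #...# => #  t=0,i=3
  [16] #.... => #  t=1,i=6
  [15] .#### => .  t=0,i=6
  [14] .###. => .  t=1,i=3
  [13] .##.# => .  t=1,i=10
  [12] .##.. => .  t=0,i=17
  [11] .#.## => #  t=0,i=15
  [10] .#.#. => .  t=0,i=13
  [9] .#..# => #  t=1,i=13
  [8] .#... => #  t=0,i=2
  [7] ..### => .  t=0,i=5
  [6] ..##. => .  t=1,i=9
  [5] ..#.# => #  t=0,i=12
  [4] ..#.. => .  t=0,i=1
  [3] ...## => #  t=0,i=4
  [2] ...#. => .  t=0,i=11
  [1] ....# => .  t=1,i=7
  [0] ..... => #  t=3,i=13
  bits 00000101100111110000101100101001 = 94309161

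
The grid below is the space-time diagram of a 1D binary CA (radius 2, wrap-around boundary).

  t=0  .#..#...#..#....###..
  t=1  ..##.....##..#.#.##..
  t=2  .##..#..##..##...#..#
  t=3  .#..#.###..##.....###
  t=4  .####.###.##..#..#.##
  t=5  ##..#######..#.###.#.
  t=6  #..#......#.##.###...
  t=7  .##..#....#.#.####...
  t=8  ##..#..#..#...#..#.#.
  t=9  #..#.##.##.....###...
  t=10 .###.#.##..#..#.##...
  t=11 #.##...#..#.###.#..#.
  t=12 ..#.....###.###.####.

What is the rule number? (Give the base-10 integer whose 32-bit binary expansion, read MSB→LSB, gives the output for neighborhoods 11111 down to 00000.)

  #####|.  b31=0 t=5,i=6
  ####.|.  b30=0 t=4,i=3
  ###.#|#  b29=1 t=3,i=20
  ###..|#  b28=1 t=0,i=18
  ##.##|#  b27=1 t=4,i=0
  ##.#.|.  b26=0 t=3,i=0
  ##..#|.  b25=0 t=1,i=11
  ##...|.  b24=0 t=0,i=19
  #.###|#  b23=1 t=3,i=6
  #.##.|#  b22=1 t=1,i=17
  #.#.#|.  b21=0 t=1,i=15
  #.#..|#  b20=1 t=3,i=1
  #..##|#  b19=1 t=2,i=7
  #..#.|#  b18=1 t=0,i=3
  #...#|.  b17=0 t=0,i=6
  #....|#  b16=1 t=0,i=13
  .####|.  b15=0 t=4,i=2
  .###.|#  b14=1 t=0,i=17
  .##.#|.  b13=0 t=4,i=20
  .##..|.  b12=0 t=1,i=3
  .#.##|.  b11=0 t=1,i=16
  .#.#.|.  b10=0 t=1,i=14
  .#..#|#  b9=1 t=0,i=2
  .#...|.  b8=0 t=0,i=5
  ..###|.  b7=0 t=0,i=16
  ..##.|#  b6=1 t=1,i=2
  ..#.#|#  b5=1 t=1,i=13
  ..#..|.  b4=0 t=0,i=1
  ...##|#  b3=1 t=0,i=15
  ...#.|.  b2=0 t=0,i=0
  ....#|.  b1=0 t=0,i=14
  .....|.  b0=0 t=1,i=6
  bits 00111000110111010100001001101000 = 954024552

954024552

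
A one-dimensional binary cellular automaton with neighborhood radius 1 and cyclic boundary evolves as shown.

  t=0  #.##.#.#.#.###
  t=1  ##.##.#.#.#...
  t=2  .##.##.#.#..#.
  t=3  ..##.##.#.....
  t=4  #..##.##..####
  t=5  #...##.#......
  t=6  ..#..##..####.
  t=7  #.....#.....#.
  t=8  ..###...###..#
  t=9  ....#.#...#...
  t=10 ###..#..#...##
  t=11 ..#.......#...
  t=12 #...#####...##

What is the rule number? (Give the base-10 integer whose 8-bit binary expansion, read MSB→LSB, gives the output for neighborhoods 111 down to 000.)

  ### -> .   bit 7 = 0  t=0,i=12
  ##. -> #   bit 6 = 1  t=0,i=0
  #.# -> #   bit 5 = 1  t=0,i=1
  #.. -> .   bit 4 = 0  t=1,i=11
  .## -> .   bit 3 = 0  t=0,i=2
  .#. -> .   bit 2 = 0  t=0,i=5
  ..# -> .   bit 1 = 0  t=1,i=13
  ... -> #   bit 0 = 1  t=1,i=12
  bits 01100001 = 97

97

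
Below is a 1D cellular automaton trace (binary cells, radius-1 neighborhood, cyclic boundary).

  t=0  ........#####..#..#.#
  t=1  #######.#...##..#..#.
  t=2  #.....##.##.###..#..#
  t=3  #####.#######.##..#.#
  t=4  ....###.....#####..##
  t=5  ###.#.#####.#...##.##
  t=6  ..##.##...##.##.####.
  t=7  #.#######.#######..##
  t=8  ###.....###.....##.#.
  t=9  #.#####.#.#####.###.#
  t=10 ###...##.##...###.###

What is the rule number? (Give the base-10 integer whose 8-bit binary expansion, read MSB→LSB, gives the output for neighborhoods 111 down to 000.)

121

  ###|.  b7=0 t=0,i=9
  ##.|#  b6=1 t=0,i=12
  #.#|#  b5=1 t=0,i=19
  #..|#  b4=1 t=0,i=0
  .##|#  b3=1 t=0,i=8
  .#.|.  b2=0 t=0,i=15
  ..#|.  b1=0 t=0,i=7
  ...|#  b0=1 t=0,i=1
  bits 01111001 = 121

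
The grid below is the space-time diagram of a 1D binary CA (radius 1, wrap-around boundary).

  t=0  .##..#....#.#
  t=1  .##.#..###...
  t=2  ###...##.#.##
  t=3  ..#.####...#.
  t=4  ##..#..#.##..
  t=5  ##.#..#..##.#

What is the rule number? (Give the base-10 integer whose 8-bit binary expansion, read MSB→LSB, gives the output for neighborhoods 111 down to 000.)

75

  nb ###: next=.  (t=1,i=8, bit7=0)
  nb ##.: next=#  (t=0,i=2, bit6=1)
  nb #.#: next=.  (t=0,i=0, bit5=0)
  nb #..: next=.  (t=0,i=3, bit4=0)
  nb .##: next=#  (t=0,i=1, bit3=1)
  nb .#.: next=.  (t=0,i=5, bit2=0)
  nb ..#: next=#  (t=0,i=4, bit1=1)
  nb ...: next=#  (t=0,i=7, bit0=1)
  bits 01001011 = 75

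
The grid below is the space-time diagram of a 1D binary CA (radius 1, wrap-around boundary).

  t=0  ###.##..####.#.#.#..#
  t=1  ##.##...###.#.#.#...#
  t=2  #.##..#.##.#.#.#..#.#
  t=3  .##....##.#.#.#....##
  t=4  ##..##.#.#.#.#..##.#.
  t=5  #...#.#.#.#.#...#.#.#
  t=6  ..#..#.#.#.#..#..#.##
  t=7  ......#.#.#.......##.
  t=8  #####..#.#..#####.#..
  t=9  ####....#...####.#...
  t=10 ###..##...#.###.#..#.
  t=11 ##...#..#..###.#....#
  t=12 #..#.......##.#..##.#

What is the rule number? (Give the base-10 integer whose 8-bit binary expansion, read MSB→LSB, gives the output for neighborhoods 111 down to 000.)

  ###|#  b7=1 t=0,i=0
  ##.|.  b6=0 t=0,i=2
  #.#|#  b5=1 t=0,i=3
  #..|.  b4=0 t=0,i=6
  .##|#  b3=1 t=0,i=4
  .#.|.  b2=0 t=0,i=13
  ..#|.  b1=0 t=0,i=7
  ...|#  b0=1 t=1,i=6
  bits 10101001 = 169

169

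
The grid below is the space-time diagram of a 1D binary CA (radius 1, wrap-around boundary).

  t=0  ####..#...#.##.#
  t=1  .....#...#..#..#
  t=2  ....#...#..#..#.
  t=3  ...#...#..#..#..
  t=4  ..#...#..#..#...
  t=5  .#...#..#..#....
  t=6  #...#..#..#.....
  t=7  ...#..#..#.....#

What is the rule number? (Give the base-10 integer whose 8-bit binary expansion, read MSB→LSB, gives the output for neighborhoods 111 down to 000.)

  ###|.  b7=0 t=0,i=0
  ##.|.  b6=0 t=0,i=3
  #.#|.  b5=0 t=0,i=11
  #..|.  b4=0 t=0,i=4
  .##|#  b3=1 t=0,i=12
  .#.|.  b2=0 t=0,i=6
  ..#|#  b1=1 t=0,i=5
  ...|.  b0=0 t=0,i=8
  bits 00001010 = 10

10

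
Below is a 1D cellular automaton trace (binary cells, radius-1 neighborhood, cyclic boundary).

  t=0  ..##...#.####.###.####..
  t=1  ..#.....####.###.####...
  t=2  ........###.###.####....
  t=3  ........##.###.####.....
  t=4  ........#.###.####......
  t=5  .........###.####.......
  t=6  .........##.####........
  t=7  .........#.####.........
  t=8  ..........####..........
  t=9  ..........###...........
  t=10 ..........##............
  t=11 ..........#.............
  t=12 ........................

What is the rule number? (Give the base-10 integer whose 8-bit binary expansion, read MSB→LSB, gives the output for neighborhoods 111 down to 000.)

  [7] ### => #  t=0,i=10
  [6] ##. => .  t=0,i=3
  [5] #.# => #  t=0,i=8
  [4] #.. => .  t=0,i=4
  [3] .## => #  t=0,i=2
  [2] .#. => .  t=0,i=7
  [1] ..# => .  t=0,i=1
  [0] ... => .  t=0,i=0
  bits 10101000 = 168

168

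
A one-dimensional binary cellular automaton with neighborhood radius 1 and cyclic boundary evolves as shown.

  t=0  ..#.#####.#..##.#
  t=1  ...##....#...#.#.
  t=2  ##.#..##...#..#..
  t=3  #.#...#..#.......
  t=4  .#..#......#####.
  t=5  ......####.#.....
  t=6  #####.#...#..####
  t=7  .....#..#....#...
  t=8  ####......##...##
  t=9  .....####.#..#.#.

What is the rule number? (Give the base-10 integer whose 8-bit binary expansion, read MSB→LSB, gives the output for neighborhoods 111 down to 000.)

41

  nb ###: next=.  (t=0,i=5, bit7=0)
  nb ##.: next=.  (t=0,i=8, bit6=0)
  nb #.#: next=#  (t=0,i=3, bit5=1)
  nb #..: next=.  (t=0,i=0, bit4=0)
  nb .##: next=#  (t=0,i=4, bit3=1)
  nb .#.: next=.  (t=0,i=2, bit2=0)
  nb ..#: next=.  (t=0,i=1, bit1=0)
  nb ...: next=#  (t=1,i=0, bit0=1)
  bits 00101001 = 41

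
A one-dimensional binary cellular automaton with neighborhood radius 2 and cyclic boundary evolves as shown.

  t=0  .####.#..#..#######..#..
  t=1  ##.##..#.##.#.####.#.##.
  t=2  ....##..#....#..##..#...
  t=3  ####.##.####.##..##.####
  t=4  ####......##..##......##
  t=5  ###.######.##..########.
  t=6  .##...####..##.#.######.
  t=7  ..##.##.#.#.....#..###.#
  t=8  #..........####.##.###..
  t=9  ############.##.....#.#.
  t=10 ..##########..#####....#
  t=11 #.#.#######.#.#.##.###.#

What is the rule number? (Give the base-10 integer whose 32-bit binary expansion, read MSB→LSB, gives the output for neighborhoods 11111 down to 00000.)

  ##### -> #   bit 31 = 1  t=0,i=14
  ####. -> #   bit 30 = 1  t=0,i=3
  ###.# -> #   bit 29 = 1  t=0,i=4
  ###.. -> .   bit 28 = 0  t=0,i=18
  ##.## -> .   bit 27 = 0  t=1,i=2
  ##.#. -> .   bit 26 = 0  t=0,i=5
  ##..# -> #   bit 25 = 1  t=0,i=19
  ##... -> #   bit 24 = 1  t=4,i=4
  #.### -> .   bit 23 = 0  t=1,i=14
  #.##. -> .   bit 22 = 0  t=1,i=0
  #.#.# -> .   bit 21 = 0  t=1,i=12
  #.#.. -> .   bit 20 = 0  t=0,i=6
  #..## -> .   bit 19 = 0  t=0,i=11
  #..#. -> .   bit 18 = 0  t=0,i=8
  #...# -> .   bit 17 = 0  t=0,i=23
  #.... -> #   bit 16 = 1  t=2,i=10
  .#### -> .   bit 15 = 0  t=0,i=2
  .###. -> #   bit 14 = 1  t=5,i=1
  .##.# -> .   bit 13 = 0  t=1,i=1
  .##.. -> #   bit 12 = 1  t=1,i=4
  .#.## -> #   bit 11 = 1  t=1,i=8
  .#.#. -> .   bit 10 = 0  t=7,i=9
  .#..# -> #   bit 9 = 1  t=0,i=7
  .#... -> #   bit 8 = 1  t=0,i=22
  ..### -> #   bit 7 = 1  t=0,i=1
  ..##. -> .   bit 6 = 0  t=2,i=4
  ..#.# -> .   bit 5 = 0  t=1,i=7
  ..#.. -> #   bit 4 = 1  t=0,i=9
  ...## -> #   bit 3 = 1  t=0,i=0
  ...#. -> .   bit 2 = 0  t=2,i=12
  ....# -> #   bit 1 = 1  t=2,i=2
  ..... -> #   bit 0 = 1  t=2,i=0
  bits 11100011000000010101101110011011 = 3808517019

3808517019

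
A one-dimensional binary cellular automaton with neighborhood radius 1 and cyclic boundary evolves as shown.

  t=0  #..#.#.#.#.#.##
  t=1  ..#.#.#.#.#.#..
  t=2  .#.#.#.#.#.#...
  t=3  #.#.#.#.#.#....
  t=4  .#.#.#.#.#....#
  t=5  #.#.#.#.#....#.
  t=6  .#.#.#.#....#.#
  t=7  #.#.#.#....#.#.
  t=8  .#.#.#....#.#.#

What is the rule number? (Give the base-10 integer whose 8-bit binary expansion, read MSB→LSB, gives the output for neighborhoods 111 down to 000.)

34

  nb ###: next=.  (t=0,i=14, bit7=0)
  nb ##.: next=.  (t=0,i=0, bit6=0)
  nb #.#: next=#  (t=0,i=4, bit5=1)
  nb #..: next=.  (t=0,i=1, bit4=0)
  nb .##: next=.  (t=0,i=13, bit3=0)
  nb .#.: next=.  (t=0,i=3, bit2=0)
  nb ..#: next=#  (t=0,i=2, bit1=1)
  nb ...: next=.  (t=1,i=0, bit0=0)
  bits 00100010 = 34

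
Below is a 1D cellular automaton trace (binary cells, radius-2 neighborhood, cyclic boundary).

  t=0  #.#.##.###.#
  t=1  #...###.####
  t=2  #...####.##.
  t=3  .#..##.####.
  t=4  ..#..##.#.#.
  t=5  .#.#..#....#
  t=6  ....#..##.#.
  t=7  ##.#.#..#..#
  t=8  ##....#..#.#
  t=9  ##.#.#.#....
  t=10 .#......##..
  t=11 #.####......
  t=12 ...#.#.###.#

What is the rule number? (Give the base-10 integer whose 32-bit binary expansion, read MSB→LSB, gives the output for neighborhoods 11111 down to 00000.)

  ##### -> #   bit 31 = 1  t=1,i=10
  ####. -> .   bit 30 = 0  t=1,i=11
  ###.# -> #   bit 29 = 1  t=0,i=9
  ###.. -> #   bit 28 = 1  t=1,i=0
  ##.## -> #   bit 27 = 1  t=0,i=6
  ##.#. -> .   bit 26 = 0  t=0,i=1
  ##..# -> .   bit 25 = 0  t=3,i=11
  ##... -> .   bit 24 = 0  t=1,i=1
  #.### -> .   bit 23 = 0  t=0,i=7
  #.##. -> #   bit 22 = 1  t=0,i=4
  #.#.# -> .   bit 21 = 0  t=0,i=2
  #.#.. -> .   bit 20 = 0  t=2,i=0
  #..## -> .   bit 19 = 0  t=3,i=3
  #..#. -> .   bit 18 = 0  t=3,i=0
  #...# -> .   bit 17 = 0  t=1,i=2
  #.... -> #   bit 16 = 1  t=5,i=8
  .#### -> #   bit 15 = 1  t=1,i=9
  .###. -> #   bit 14 = 1  t=0,i=8
  .##.# -> #   bit 13 = 1  t=0,i=0
  .##.. -> .   bit 12 = 0  t=10,i=9
  .#.## -> .   bit 11 = 0  t=0,i=3
  .#.#. -> .   bit 10 = 0  t=4,i=9
  .#..# -> #   bit 9 = 1  t=3,i=2
  .#... -> #   bit 8 = 1  t=2,i=1
  ..### -> #   bit 7 = 1  t=1,i=4
  ..##. -> .   bit 6 = 0  t=3,i=4
  ..#.# -> .   bit 5 = 0  t=5,i=11
  ..#.. -> .   bit 4 = 0  t=3,i=1
  ...## -> .   bit 3 = 0  t=1,i=3
  ...#. -> #   bit 2 = 1  t=4,i=1
  ....# -> .   bit 1 = 0  t=5,i=9
  ..... -> #   bit 0 = 1  t=6,i=1
  bits 10111000010000011110001110000101 = 3091325829

3091325829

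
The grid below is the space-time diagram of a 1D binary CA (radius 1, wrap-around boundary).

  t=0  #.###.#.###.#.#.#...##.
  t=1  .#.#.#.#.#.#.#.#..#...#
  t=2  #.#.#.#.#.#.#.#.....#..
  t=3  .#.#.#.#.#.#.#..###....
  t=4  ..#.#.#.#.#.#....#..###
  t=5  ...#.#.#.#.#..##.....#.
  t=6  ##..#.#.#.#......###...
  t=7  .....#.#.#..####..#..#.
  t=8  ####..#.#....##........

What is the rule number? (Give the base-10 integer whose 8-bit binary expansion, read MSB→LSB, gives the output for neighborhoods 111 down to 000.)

161

  ###|#  b7=1 t=0,i=3
  ##.|.  b6=0 t=0,i=4
  #.#|#  b5=1 t=0,i=1
  #..|.  b4=0 t=0,i=17
  .##|.  b3=0 t=0,i=2
  .#.|.  b2=0 t=0,i=0
  ..#|.  b1=0 t=0,i=19
  ...|#  b0=1 t=0,i=18
  bits 10100001 = 161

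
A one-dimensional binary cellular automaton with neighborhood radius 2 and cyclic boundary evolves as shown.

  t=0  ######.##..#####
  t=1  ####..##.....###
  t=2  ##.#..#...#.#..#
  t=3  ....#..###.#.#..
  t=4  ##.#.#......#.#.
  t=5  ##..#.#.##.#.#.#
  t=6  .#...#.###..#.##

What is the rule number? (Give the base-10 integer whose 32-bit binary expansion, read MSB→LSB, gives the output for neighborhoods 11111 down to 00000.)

  nb #####: next=#  (t=0,i=0, bit31=1)
  nb ####.: next=.  (t=0,i=4, bit30=0)
  nb ###.#: next=.  (t=0,i=5, bit29=0)
  nb ###..: next=#  (t=1,i=3, bit28=1)
  nb ##.##: next=#  (t=0,i=6, bit27=1)
  nb ##.#.: next=.  (t=2,i=2, bit26=0)
  nb ##..#: next=.  (t=0,i=9, bit25=0)
  nb ##...: next=.  (t=1,i=8, bit24=0)
  nb #.###: next=#  (t=5,i=15, bit23=1)
  nb #.##.: next=#  (t=0,i=7, bit22=1)
  nb #.#.#: next=.  (t=3,i=11, bit21=0)
  nb #.#..: next=.  (t=2,i=3, bit20=0)
  nb #..##: next=.  (t=0,i=10, bit19=0)
  nb #..#.: next=.  (t=2,i=5, bit18=0)
  nb #...#: next=#  (t=2,i=8, bit17=1)
  nb #....: next=.  (t=1,i=9, bit16=0)
  nb .####: next=.  (t=0,i=12, bit15=0)
  nb .###.: next=.  (t=2,i=0, bit14=0)
  nb .##.#: next=#  (t=4,i=1, bit13=1)
  nb .##..: next=.  (t=0,i=8, bit12=0)
  nb .#.##: next=#  (t=4,i=15, bit11=1)
  nb .#.#.: next=#  (t=2,i=11, bit10=1)
  nb .#..#: next=#  (t=2,i=4, bit9=1)
  nb .#...: next=#  (t=2,i=7, bit8=1)
  nb ..###: next=.  (t=0,i=11, bit7=0)
  nb ..##.: next=#  (t=1,i=6, bit6=1)
  nb ..#.#: next=.  (t=2,i=10, bit5=0)
  nb ..#..: next=.  (t=2,i=6, bit4=0)
  nb ...##: next=#  (t=1,i=12, bit3=1)
  nb ...#.: next=#  (t=2,i=9, bit2=1)
  nb ....#: next=.  (t=1,i=11, bit1=0)
  nb .....: next=#  (t=1,i=10, bit0=1)
  bits 10011000110000100010111101001101 = 2562862925

2562862925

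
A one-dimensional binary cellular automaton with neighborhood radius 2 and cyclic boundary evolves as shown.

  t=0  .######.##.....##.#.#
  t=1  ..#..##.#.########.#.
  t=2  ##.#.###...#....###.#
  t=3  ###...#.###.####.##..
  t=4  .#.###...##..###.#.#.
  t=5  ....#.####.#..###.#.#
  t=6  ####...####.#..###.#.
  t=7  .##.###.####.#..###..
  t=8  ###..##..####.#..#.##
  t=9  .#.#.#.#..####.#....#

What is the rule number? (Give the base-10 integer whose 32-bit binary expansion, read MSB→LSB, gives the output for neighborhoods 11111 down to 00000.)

1732503375

  [31] ##### => .  t=0,i=3
  [30] ####. => #  t=0,i=5
  [29] ###.# => #  t=0,i=6
  [28] ###.. => .  t=2,i=7
  [27] ##.## => .  t=0,i=7
  [26] ##.#. => #  t=0,i=17
  [25] ##..# => #  t=3,i=19
  [24] ##... => #  t=0,i=10
  [23] #.### => .  t=0,i=1
  [22] #.##. => #  t=0,i=8
  [21] #.#.# => .  t=0,i=18
  [20] #.#.. => .  t=1,i=19
  [19] #..## => .  t=1,i=4
  [18] #..#. => .  t=4,i=0
  [17] #...# => #  t=1,i=0
  [16] #.... => #  t=0,i=11
  [15] .#### => #  t=0,i=2
  [14] .###. => #  t=2,i=0
  [13] .##.# => #  t=0,i=16
  [12] .##.. => .  t=0,i=9
  [11] .#.## => .  t=0,i=0
  [10] .#.#. => #  t=0,i=19
  [9] .#..# => #  t=1,i=3
  [8] .#... => #  t=1,i=20
  [7] ..### => .  t=2,i=16
  [6] ..##. => #  t=0,i=15
  [5] ..#.# => .  t=3,i=6
  [4] ..#.. => .  t=1,i=2
  [3] ...## => #  t=0,i=14
  [2] ...#. => #  t=1,i=1
  [1] ....# => #  t=0,i=13
  [0] ..... => #  t=0,i=12
  bits 01100111010000111110011101001111 = 1732503375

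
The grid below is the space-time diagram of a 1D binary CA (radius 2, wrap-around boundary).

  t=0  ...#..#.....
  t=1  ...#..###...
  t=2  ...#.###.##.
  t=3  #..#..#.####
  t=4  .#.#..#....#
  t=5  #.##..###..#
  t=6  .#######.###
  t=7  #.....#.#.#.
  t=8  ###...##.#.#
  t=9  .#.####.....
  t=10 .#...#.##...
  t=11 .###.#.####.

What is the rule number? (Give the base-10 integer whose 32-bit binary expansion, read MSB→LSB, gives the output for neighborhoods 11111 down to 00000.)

  nb #####: next=.  (t=3,i=10, bit31=0)
  nb ####.: next=#  (t=3,i=11, bit30=1)
  nb ###.#: next=.  (t=2,i=7, bit29=0)
  nb ###..: next=.  (t=1,i=8, bit28=0)
  nb ##.##: next=#  (t=2,i=8, bit27=1)
  nb ##.#.: next=.  (t=8,i=8, bit26=0)
  nb ##..#: next=#  (t=3,i=1, bit25=1)
  nb ##...: next=#  (t=1,i=9, bit24=1)
  nb #.###: next=.  (t=2,i=5, bit23=0)
  nb #.##.: next=#  (t=2,i=9, bit22=1)
  nb #.#.#: next=.  (t=4,i=1, bit21=0)
  nb #.#..: next=#  (t=4,i=3, bit20=1)
  nb #..##: next=#  (t=1,i=5, bit19=1)
  nb #..#.: next=.  (t=0,i=5, bit18=0)
  nb #...#: next=#  (t=8,i=4, bit17=1)
  nb #....: next=#  (t=0,i=8, bit16=1)
  nb .####: next=.  (t=3,i=9, bit15=0)
  nb .###.: next=#  (t=1,i=7, bit14=1)
  nb .##.#: next=.  (t=5,i=0, bit13=0)
  nb .##..: next=#  (t=2,i=10, bit12=1)
  nb .#.##: next=.  (t=2,i=4, bit11=0)
  nb .#.#.: next=#  (t=4,i=0, bit10=1)
  nb .#..#: next=.  (t=0,i=4, bit9=0)
  nb .#...: next=#  (t=0,i=7, bit8=1)
  nb ..###: next=#  (t=1,i=6, bit7=1)
  nb ..##.: next=#  (t=5,i=11, bit6=1)
  nb ..#.#: next=#  (t=2,i=3, bit5=1)
  nb ..#..: next=#  (t=0,i=3, bit4=1)
  nb ...##: next=#  (t=8,i=5, bit3=1)
  nb ...#.: next=.  (t=0,i=2, bit2=0)
  nb ....#: next=.  (t=0,i=1, bit1=0)
  nb .....: next=.  (t=0,i=0, bit0=0)
  bits 01001011010110110101010111111000 = 1264276984

1264276984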